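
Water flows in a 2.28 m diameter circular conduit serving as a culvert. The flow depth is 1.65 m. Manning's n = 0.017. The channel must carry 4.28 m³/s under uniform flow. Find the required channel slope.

S = 0.000881

For a circular section of diameter D = 2.28 m at depth y = 1.65 m, the central angle is θ = 2 arccos(1 − 2y/D) = 4.069 rad. Then A = (D²/8)(θ − sin θ) = 3.164 m² and P = Dθ/2 = 4.639 m.
Hydraulic radius R = A/P = 3.164/4.639 = 0.6821 m.
From Manning's equation, S = [nQ / (1 A R^(2/3))]² = [0.017 × 4.28 / (1 × 3.164 × 0.6821^(2/3))]² = 0.000881.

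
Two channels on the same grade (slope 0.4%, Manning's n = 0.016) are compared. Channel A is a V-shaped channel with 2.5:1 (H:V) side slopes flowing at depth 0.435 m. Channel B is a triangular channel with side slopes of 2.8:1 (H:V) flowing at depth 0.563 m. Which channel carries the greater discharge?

Channel A: For a triangular section with side slope z = 2.5: A = zy² = 2.5×0.435² = 0.4731 m²; P = 2y√(1+z²) = 2×0.435×2.693 = 2.343 m. Hydraulic radius R = A/P = 0.4731/2.343 = 0.2019 m. Q_A = (1/0.016)·0.4731·0.2019^(2/3)·√0.004 = 0.6436 m³/s.
Channel B: For a triangular section with side slope z = 2.8: A = zy² = 2.8×0.563² = 0.8875 m²; P = 2y√(1+z²) = 2×0.563×2.973 = 3.348 m. Hydraulic radius R = A/P = 0.8875/3.348 = 0.2651 m. Q_B = (1/0.016)·0.8875·0.2651^(2/3)·√0.004 = 1.448 m³/s.
Q_A = 0.6436 m³/s vs Q_B = 1.448 m³/s, so channel B carries more.

channel B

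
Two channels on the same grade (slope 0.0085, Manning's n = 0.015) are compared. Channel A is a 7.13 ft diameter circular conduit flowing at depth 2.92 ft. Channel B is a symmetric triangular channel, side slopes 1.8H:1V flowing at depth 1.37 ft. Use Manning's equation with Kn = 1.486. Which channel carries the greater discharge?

Channel A: For a circular section of diameter D = 7.13 ft at depth y = 2.92 ft, the central angle is θ = 2 arccos(1 − 2y/D) = 2.778 rad. Then A = (D²/8)(θ − sin θ) = 15.39 ft² and P = Dθ/2 = 9.903 ft. Hydraulic radius R = A/P = 15.39/9.903 = 1.554 ft. Q_A = (1.486/0.015)·15.39·1.554^(2/3)·√0.0085 = 188.6 ft³/s.
Channel B: For a triangular section with side slope z = 1.8: A = zy² = 1.8×1.37² = 3.378 ft²; P = 2y√(1+z²) = 2×1.37×2.059 = 5.642 ft. Hydraulic radius R = A/P = 3.378/5.642 = 0.5988 ft. Q_B = (1.486/0.015)·3.378·0.5988^(2/3)·√0.0085 = 21.92 ft³/s.
Q_A = 188.6 ft³/s vs Q_B = 21.92 ft³/s, so channel A carries more.

channel A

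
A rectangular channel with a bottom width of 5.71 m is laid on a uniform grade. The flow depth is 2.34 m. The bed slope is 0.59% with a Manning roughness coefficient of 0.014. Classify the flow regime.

supercritical

Flow area A = b·y = 5.71 × 2.34 = 13.36 m². Wetted perimeter P = b + 2y = 5.71 + 2×2.34 = 10.39 m.
Hydraulic radius R = A/P = 13.36/10.39 = 1.286 m.
V = (1/n) R^(2/3) √S = (1/0.014) × 1.286^(2/3) × √0.0059 = 6.488 m/s. Hydraulic depth D_h = A/T = 13.36/5.71 = 2.34 m.
Froude number Fr = V/√(g·D_h) = 6.488/√(9.81×2.34) = 1.35, which is greater than 1, so the flow is supercritical.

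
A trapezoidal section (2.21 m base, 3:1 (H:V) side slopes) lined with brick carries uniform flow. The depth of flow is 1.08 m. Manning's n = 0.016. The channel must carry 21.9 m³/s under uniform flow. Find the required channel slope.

With bottom width b = 2.21 m and side slope z = 3: A = (b + zy)y = (2.21 + 3×1.08)×1.08 = 5.886 m²; P = b + 2y√(1+z²) = 2.21 + 2×1.08×3.162 = 9.041 m.
Hydraulic radius R = A/P = 5.886/9.041 = 0.6511 m.
From Manning's equation, S = [nQ / (1 A R^(2/3))]² = [0.016 × 21.9 / (1 × 5.886 × 0.6511^(2/3))]² = 0.00628.

S = 0.00628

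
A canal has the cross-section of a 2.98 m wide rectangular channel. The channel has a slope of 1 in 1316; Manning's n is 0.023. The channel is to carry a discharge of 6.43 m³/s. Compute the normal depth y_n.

Manning's equation rearranged: A R^(2/3) = nQ / (1·√S) = 0.023 × 6.43 / (√0.0007599) = 5.365.
Try y = 2.39 m: A R^(2/3) = 6.726 — too large.
Try y = 1.38 m: A R^(2/3) = 3.293 — too small.
Try y = 2 m: A R^(2/3) = 5.364 — ≈ 5.365.

y_n = 2 m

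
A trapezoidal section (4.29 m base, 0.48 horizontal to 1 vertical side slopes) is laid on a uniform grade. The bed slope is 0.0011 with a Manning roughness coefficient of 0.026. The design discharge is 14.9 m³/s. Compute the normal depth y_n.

Manning's equation rearranged: A R^(2/3) = nQ / (1·√S) = 0.026 × 14.9 / (√0.0011) = 11.68.
Try y = 1.46 m: A R^(2/3) = 7.129 — low.
Try y = 2.32 m: A R^(2/3) = 15.15 — high.
Try y = 1.98 m: A R^(2/3) = 11.68 — close enough.

y_n = 1.98 m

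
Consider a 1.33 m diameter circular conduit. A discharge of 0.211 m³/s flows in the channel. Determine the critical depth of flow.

y_c = 0.236 m

At critical depth, Q² T / (g A³) = 1, i.e. A³/T = Q²/g = 0.211²/9.81 = 0.004538.
At y = 0.167 m: A³/T = 0.001165 — too small.
At y = 0.272 m: A³/T = 0.007938 — too large.
At y = 0.236 m: A³/T = 0.004549 — ≈ 0.004538.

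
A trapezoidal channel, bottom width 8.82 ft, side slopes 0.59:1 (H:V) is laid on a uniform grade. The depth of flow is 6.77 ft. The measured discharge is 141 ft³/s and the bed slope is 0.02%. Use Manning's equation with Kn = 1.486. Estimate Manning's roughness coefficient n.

With bottom width b = 8.82 ft and side slope z = 0.59: A = (b + zy)y = (8.82 + 0.59×6.77)×6.77 = 86.75 ft²; P = b + 2y√(1+z²) = 8.82 + 2×6.77×1.161 = 24.54 ft.
Hydraulic radius R = A/P = 86.75/24.54 = 3.535 ft.
Rearranging Manning's equation: n = (1.486/Q) A R^(2/3) S^(1/2) = (1.486/141) × 86.75 × 3.535^(2/3) × √0.0002 = 0.03.

n = 0.03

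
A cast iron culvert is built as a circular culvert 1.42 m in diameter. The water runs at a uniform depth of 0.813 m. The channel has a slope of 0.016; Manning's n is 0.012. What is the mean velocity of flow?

V = 5.58 m/s

For a circular section of diameter D = 1.42 m at depth y = 0.813 m, the central angle is θ = 2 arccos(1 − 2y/D) = 3.433 rad. Then A = (D²/8)(θ − sin θ) = 0.9376 m² and P = Dθ/2 = 2.437 m.
Hydraulic radius R = A/P = 0.9376/2.437 = 0.3847 m.
From Manning's equation, V = (1/n) R^(2/3) S^(1/2) = (1/0.012) × 0.3847^(2/3) × 0.016^(1/2) = 5.58 m/s.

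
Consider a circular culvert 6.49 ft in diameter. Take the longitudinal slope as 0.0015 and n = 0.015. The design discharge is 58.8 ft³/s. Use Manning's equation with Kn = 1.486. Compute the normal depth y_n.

Manning's equation rearranged: A R^(2/3) = nQ / (1.486·√S) = 0.015 × 58.8 / (1.486 × √0.0015) = 15.33.
At y = 2.24 ft: A R^(2/3) = 11.7 — short.
At y = 2.59 ft: A R^(2/3) = 15.33 — matches.

y_n = 2.59 ft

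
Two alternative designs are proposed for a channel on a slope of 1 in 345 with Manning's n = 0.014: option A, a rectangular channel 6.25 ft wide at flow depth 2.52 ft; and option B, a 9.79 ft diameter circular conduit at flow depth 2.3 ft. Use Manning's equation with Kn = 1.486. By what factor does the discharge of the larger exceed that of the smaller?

Channel A: Flow area A = b·y = 6.25 × 2.52 = 15.75 ft². Wetted perimeter P = b + 2y = 6.25 + 2×2.52 = 11.29 ft. Hydraulic radius R = A/P = 15.75/11.29 = 1.395 ft. Q_A = (1.486/0.014)·15.75·1.395^(2/3)·√0.002899 = 112.4 ft³/s.
Channel B: For a circular section of diameter D = 9.79 ft at depth y = 2.3 ft, the central angle is θ = 2 arccos(1 − 2y/D) = 2.024 rad. Then A = (D²/8)(θ − sin θ) = 13.48 ft² and P = Dθ/2 = 9.908 ft. Hydraulic radius R = A/P = 13.48/9.908 = 1.36 ft. Q_B = (1.486/0.014)·13.48·1.36^(2/3)·√0.002899 = 94.57 ft³/s.
The larger discharge is 112.4 ft³/s and the smaller is 94.57 ft³/s; the ratio is 1.19.

1.19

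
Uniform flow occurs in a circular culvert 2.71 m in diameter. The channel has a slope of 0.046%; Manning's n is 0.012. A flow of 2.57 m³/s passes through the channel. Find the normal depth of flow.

y_n = 1.06 m

Manning's equation rearranged: A R^(2/3) = nQ / (1·√S) = 0.012 × 2.57 / (√0.00046) = 1.438.
Try y = 1.18 m: A R^(2/3) = 1.748 — over.
Try y = 0.935 m: A R^(2/3) = 1.139 — short.
Try y = 1.06 m: A R^(2/3) = 1.439 — ≈ 1.438.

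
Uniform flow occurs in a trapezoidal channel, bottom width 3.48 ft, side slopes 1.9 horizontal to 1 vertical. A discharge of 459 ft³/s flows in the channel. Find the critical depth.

y_c = 4.33 ft

At critical depth, Q² T / (g A³) = 1, i.e. A³/T = Q²/g = 459²/32.2 = 6543.
Trying y = 4.71 ft: A³/T = 9384 — high.
Trying y = 2.98 ft: A³/T = 1366 — low.
Trying y = 4.33 ft: A³/T = 6534 — close enough.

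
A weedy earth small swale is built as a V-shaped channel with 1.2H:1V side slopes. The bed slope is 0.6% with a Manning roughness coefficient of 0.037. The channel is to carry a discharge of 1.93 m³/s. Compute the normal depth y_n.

Manning's equation rearranged: A R^(2/3) = nQ / (1·√S) = 0.037 × 1.93 / (√0.006) = 0.9219.
At y = 1.32 m: A R^(2/3) = 1.329 — over.
At y = 1.02 m: A R^(2/3) = 0.6685 — short.
At y = 1.15 m: A R^(2/3) = 0.9205 — ≈ 0.9219.

y_n = 1.15 m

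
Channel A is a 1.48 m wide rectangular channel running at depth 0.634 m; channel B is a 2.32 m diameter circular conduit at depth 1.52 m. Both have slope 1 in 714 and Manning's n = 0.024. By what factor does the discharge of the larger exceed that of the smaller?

Channel A: Flow area A = b·y = 1.48 × 0.634 = 0.9383 m². Wetted perimeter P = b + 2y = 1.48 + 2×0.634 = 2.748 m. Hydraulic radius R = A/P = 0.9383/2.748 = 0.3415 m. Q_A = (1/0.024)·0.9383·0.3415^(2/3)·√0.001401 = 0.7148 m³/s.
Channel B: For a circular section of diameter D = 2.32 m at depth y = 1.52 m, the central angle is θ = 2 arccos(1 − 2y/D) = 3.773 rad. Then A = (D²/8)(θ − sin θ) = 2.935 m² and P = Dθ/2 = 4.376 m. Hydraulic radius R = A/P = 2.935/4.376 = 0.6707 m. Q_B = (1/0.024)·2.935·0.6707^(2/3)·√0.001401 = 3.507 m³/s.
The larger discharge is 3.507 m³/s and the smaller is 0.7148 m³/s; the ratio is 4.91.

4.91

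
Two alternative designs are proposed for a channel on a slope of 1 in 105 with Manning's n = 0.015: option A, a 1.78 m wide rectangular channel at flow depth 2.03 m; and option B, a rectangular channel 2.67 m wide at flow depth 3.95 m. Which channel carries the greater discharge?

channel B

Channel A: Flow area A = b·y = 1.78 × 2.03 = 3.613 m². Wetted perimeter P = b + 2y = 1.78 + 2×2.03 = 5.84 m. Hydraulic radius R = A/P = 3.613/5.84 = 0.6187 m. Q_A = (1/0.015)·3.613·0.6187^(2/3)·√0.009524 = 17.07 m³/s.
Channel B: Flow area A = b·y = 2.67 × 3.95 = 10.55 m². Wetted perimeter P = b + 2y = 2.67 + 2×3.95 = 10.57 m. Hydraulic radius R = A/P = 10.55/10.57 = 0.9978 m. Q_B = (1/0.015)·10.55·0.9978^(2/3)·√0.009524 = 68.51 m³/s.
Q_A = 17.07 m³/s vs Q_B = 68.51 m³/s, so channel B carries more.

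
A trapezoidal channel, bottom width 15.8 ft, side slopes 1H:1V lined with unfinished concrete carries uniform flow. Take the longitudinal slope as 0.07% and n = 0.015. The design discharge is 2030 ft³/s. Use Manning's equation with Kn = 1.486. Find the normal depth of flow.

Manning's equation rearranged: A R^(2/3) = nQ / (1.486·√S) = 0.015 × 2030 / (1.486 × √0.0007) = 774.5.
At y = 8.5 ft: A R^(2/3) = 618.7 — low.
At y = 10.4 ft: A R^(2/3) = 902.3 — high.
At y = 9.59 ft: A R^(2/3) = 774.5 — ≈ 774.5.

y_n = 9.59 ft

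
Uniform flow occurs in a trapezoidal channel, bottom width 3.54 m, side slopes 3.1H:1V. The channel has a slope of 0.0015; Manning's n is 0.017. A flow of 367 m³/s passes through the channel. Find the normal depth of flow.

y_n = 4.76 m

Manning's equation rearranged: A R^(2/3) = nQ / (1·√S) = 0.017 × 367 / (√0.0015) = 161.1.
Trying y = 3.74 m: A R^(2/3) = 90.7 — too small.
Trying y = 5.7 m: A R^(2/3) = 249.9 — too large.
Trying y = 4.76 m: A R^(2/3) = 161.3 — matches.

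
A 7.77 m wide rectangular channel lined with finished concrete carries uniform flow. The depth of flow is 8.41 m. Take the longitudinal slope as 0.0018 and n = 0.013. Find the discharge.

Q = 409 m³/s

Flow area A = b·y = 7.77 × 8.41 = 65.35 m². Wetted perimeter P = b + 2y = 7.77 + 2×8.41 = 24.59 m.
Hydraulic radius R = A/P = 65.35/24.59 = 2.657 m.
Manning's equation: Q = (1/n) A R^(2/3) S^(1/2) = (1/0.013) × 65.35 × 2.657^(2/3) × 0.0018^(1/2) = 409 m³/s.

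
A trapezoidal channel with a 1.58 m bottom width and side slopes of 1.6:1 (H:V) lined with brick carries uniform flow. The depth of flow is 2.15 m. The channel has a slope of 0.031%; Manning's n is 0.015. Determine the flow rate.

Q = 13.6 m³/s

With bottom width b = 1.58 m and side slope z = 1.6: A = (b + zy)y = (1.58 + 1.6×2.15)×2.15 = 10.79 m²; P = b + 2y√(1+z²) = 1.58 + 2×2.15×1.887 = 9.693 m.
Hydraulic radius R = A/P = 10.79/9.693 = 1.113 m.
Manning's equation: Q = (1/n) A R^(2/3) S^(1/2) = (1/0.015) × 10.79 × 1.113^(2/3) × 0.00031^(1/2) = 13.6 m³/s.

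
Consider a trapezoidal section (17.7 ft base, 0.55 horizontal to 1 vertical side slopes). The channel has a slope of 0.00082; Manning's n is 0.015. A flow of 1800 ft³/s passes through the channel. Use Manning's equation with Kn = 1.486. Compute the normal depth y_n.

Manning's equation rearranged: A R^(2/3) = nQ / (1.486·√S) = 0.015 × 1800 / (1.486 × √0.00082) = 634.5.
Trying y = 8.17 ft: A R^(2/3) = 529.4 — short.
Trying y = 9.11 ft: A R^(2/3) = 634.8 — ≈ 634.5.

y_n = 9.11 ft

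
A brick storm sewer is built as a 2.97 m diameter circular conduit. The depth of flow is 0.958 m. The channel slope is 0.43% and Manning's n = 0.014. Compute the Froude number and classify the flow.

For a circular section of diameter D = 2.97 m at depth y = 0.958 m, the central angle is θ = 2 arccos(1 − 2y/D) = 2.416 rad. Then A = (D²/8)(θ − sin θ) = 1.932 m² and P = Dθ/2 = 3.588 m.
Hydraulic radius R = A/P = 1.932/3.588 = 0.5386 m.
V = (1/n) R^(2/3) √S = (1/0.014) × 0.5386^(2/3) × √0.0043 = 3.101 m/s. Hydraulic depth D_h = A/T = 1.932/2.777 = 0.6959 m.
Froude number Fr = V/√(g·D_h) = 3.101/√(9.81×0.6959) = 1.19, which is greater than 1, so the flow is supercritical.

supercritical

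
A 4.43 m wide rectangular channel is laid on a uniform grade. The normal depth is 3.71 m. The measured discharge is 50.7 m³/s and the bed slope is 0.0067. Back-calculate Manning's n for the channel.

Flow area A = b·y = 4.43 × 3.71 = 16.44 m². Wetted perimeter P = b + 2y = 4.43 + 2×3.71 = 11.85 m.
Hydraulic radius R = A/P = 16.44/11.85 = 1.387 m.
Rearranging Manning's equation: n = (1/Q) A R^(2/3) S^(1/2) = (1/50.7) × 16.44 × 1.387^(2/3) × √0.0067 = 0.033.

n = 0.033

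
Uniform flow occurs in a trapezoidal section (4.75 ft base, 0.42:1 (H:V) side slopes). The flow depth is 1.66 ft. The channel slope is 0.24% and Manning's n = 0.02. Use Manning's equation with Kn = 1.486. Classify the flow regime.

With bottom width b = 4.75 ft and side slope z = 0.42: A = (b + zy)y = (4.75 + 0.42×1.66)×1.66 = 9.042 ft²; P = b + 2y√(1+z²) = 4.75 + 2×1.66×1.085 = 8.351 ft.
Hydraulic radius R = A/P = 9.042/8.351 = 1.083 ft.
V = (1.486/n) R^(2/3) √S = (1.486/0.02) × 1.083^(2/3) × √0.0024 = 3.838 ft/s. Hydraulic depth D_h = A/T = 9.042/6.144 = 1.472 ft.
Froude number Fr = V/√(g·D_h) = 3.838/√(32.2×1.472) = 0.558, which is less than 1, so the flow is subcritical.

subcritical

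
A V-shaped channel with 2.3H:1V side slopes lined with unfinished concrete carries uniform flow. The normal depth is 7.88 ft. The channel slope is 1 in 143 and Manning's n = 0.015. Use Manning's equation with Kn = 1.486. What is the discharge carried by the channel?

Q = 2790 ft³/s

For a triangular section with side slope z = 2.3: A = zy² = 2.3×7.88² = 142.8 ft²; P = 2y√(1+z²) = 2×7.88×2.508 = 39.53 ft.
Hydraulic radius R = A/P = 142.8/39.53 = 3.613 ft.
Manning's equation: Q = (1.486/n) A R^(2/3) S^(1/2) = (1.486/0.015) × 142.8 × 3.613^(2/3) × 0.006993^(1/2) = 2790 ft³/s.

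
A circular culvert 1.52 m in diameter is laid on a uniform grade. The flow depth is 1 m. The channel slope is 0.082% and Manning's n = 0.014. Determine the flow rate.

For a circular section of diameter D = 1.52 m at depth y = 1 m, the central angle is θ = 2 arccos(1 − 2y/D) = 3.784 rad. Then A = (D²/8)(θ − sin θ) = 1.266 m² and P = Dθ/2 = 2.876 m.
Hydraulic radius R = A/P = 1.266/2.876 = 0.4402 m.
Manning's equation: Q = (1/n) A R^(2/3) S^(1/2) = (1/0.014) × 1.266 × 0.4402^(2/3) × 0.00082^(1/2) = 1.5 m³/s.

Q = 1.5 m³/s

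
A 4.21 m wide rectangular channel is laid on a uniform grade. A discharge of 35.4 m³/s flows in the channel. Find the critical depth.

y_c = 1.93 m

For a rectangular channel, critical depth y_c = (q²/g)^(1/3) where q = Q/b = 35.4/4.21 = 8.409 m²/s.
So y_c = (8.409²/9.81)^(1/3) = 1.93 m.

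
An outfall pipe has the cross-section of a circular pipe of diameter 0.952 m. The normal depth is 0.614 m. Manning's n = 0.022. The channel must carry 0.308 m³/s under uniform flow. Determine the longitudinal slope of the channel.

S = 0.0011

For a circular section of diameter D = 0.952 m at depth y = 0.614 m, the central angle is θ = 2 arccos(1 − 2y/D) = 3.73 rad. Then A = (D²/8)(θ − sin θ) = 0.4854 m² and P = Dθ/2 = 1.775 m.
Hydraulic radius R = A/P = 0.4854/1.775 = 0.2734 m.
From Manning's equation, S = [nQ / (1 A R^(2/3))]² = [0.022 × 0.308 / (1 × 0.4854 × 0.2734^(2/3))]² = 0.0011.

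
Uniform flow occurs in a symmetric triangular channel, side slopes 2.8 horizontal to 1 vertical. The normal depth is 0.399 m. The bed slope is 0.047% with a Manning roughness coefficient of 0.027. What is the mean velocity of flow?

V = 0.263 m/s

For a triangular section with side slope z = 2.8: A = zy² = 2.8×0.399² = 0.4458 m²; P = 2y√(1+z²) = 2×0.399×2.973 = 2.373 m.
Hydraulic radius R = A/P = 0.4458/2.373 = 0.1879 m.
From Manning's equation, V = (1/n) R^(2/3) S^(1/2) = (1/0.027) × 0.1879^(2/3) × 0.00047^(1/2) = 0.263 m/s.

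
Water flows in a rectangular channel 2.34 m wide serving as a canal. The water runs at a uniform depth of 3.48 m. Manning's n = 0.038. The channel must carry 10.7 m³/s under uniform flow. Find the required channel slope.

S = 0.00298

Flow area A = b·y = 2.34 × 3.48 = 8.143 m². Wetted perimeter P = b + 2y = 2.34 + 2×3.48 = 9.3 m.
Hydraulic radius R = A/P = 8.143/9.3 = 0.8756 m.
From Manning's equation, S = [nQ / (1 A R^(2/3))]² = [0.038 × 10.7 / (1 × 8.143 × 0.8756^(2/3))]² = 0.00298.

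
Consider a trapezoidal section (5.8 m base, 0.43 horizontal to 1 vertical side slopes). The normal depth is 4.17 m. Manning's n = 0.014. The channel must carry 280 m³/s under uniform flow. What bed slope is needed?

With bottom width b = 5.8 m and side slope z = 0.43: A = (b + zy)y = (5.8 + 0.43×4.17)×4.17 = 31.66 m²; P = b + 2y√(1+z²) = 5.8 + 2×4.17×1.089 = 14.88 m.
Hydraulic radius R = A/P = 31.66/14.88 = 2.128 m.
From Manning's equation, S = [nQ / (1 A R^(2/3))]² = [0.014 × 280 / (1 × 31.66 × 2.128^(2/3))]² = 0.0056.

S = 0.0056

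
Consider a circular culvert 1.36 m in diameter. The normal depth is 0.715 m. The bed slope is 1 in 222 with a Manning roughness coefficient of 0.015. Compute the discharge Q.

Q = 1.72 m³/s

For a circular section of diameter D = 1.36 m at depth y = 0.715 m, the central angle is θ = 2 arccos(1 − 2y/D) = 3.245 rad. Then A = (D²/8)(θ − sin θ) = 0.7739 m² and P = Dθ/2 = 2.206 m.
Hydraulic radius R = A/P = 0.7739/2.206 = 0.3508 m.
Manning's equation: Q = (1/n) A R^(2/3) S^(1/2) = (1/0.015) × 0.7739 × 0.3508^(2/3) × 0.004505^(1/2) = 1.72 m³/s.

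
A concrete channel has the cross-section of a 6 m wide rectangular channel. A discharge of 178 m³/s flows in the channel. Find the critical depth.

y_c = 4.48 m

For a rectangular channel, critical depth y_c = (q²/g)^(1/3) where q = Q/b = 178/6 = 29.67 m²/s.
So y_c = (29.67²/9.81)^(1/3) = 4.48 m.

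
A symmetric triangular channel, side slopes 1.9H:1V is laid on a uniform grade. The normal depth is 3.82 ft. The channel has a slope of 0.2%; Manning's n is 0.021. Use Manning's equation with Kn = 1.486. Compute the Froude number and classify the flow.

For a triangular section with side slope z = 1.9: A = zy² = 1.9×3.82² = 27.73 ft²; P = 2y√(1+z²) = 2×3.82×2.147 = 16.4 ft.
Hydraulic radius R = A/P = 27.73/16.4 = 1.69 ft.
V = (1.486/n) R^(2/3) √S = (1.486/0.021) × 1.69^(2/3) × √0.002 = 4.49 ft/s. Hydraulic depth D_h = A/T = 27.73/14.52 = 1.91 ft.
Froude number Fr = V/√(g·D_h) = 4.49/√(32.2×1.91) = 0.573, which is less than 1, so the flow is subcritical.

subcritical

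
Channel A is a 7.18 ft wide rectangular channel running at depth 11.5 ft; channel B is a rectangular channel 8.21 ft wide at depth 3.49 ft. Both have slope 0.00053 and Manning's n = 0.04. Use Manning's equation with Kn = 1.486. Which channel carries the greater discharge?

Channel A: Flow area A = b·y = 7.18 × 11.5 = 82.57 ft². Wetted perimeter P = b + 2y = 7.18 + 2×11.5 = 30.18 ft. Hydraulic radius R = A/P = 82.57/30.18 = 2.736 ft. Q_A = (1.486/0.04)·82.57·2.736^(2/3)·√0.00053 = 138.1 ft³/s.
Channel B: Flow area A = b·y = 8.21 × 3.49 = 28.65 ft². Wetted perimeter P = b + 2y = 8.21 + 2×3.49 = 15.19 ft. Hydraulic radius R = A/P = 28.65/15.19 = 1.886 ft. Q_B = (1.486/0.04)·28.65·1.886^(2/3)·√0.00053 = 37.41 ft³/s.
Q_A = 138.1 ft³/s vs Q_B = 37.41 ft³/s, so channel A carries more.

channel A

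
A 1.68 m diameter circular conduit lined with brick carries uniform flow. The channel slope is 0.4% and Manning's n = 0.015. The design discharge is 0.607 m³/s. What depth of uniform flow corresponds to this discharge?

y_n = 0.386 m

Manning's equation rearranged: A R^(2/3) = nQ / (1·√S) = 0.015 × 0.607 / (√0.004) = 0.144.
Try y = 0.441 m: A R^(2/3) = 0.1875 — too large.
Try y = 0.333 m: A R^(2/3) = 0.1069 — too small.
Try y = 0.386 m: A R^(2/3) = 0.1439 — matches.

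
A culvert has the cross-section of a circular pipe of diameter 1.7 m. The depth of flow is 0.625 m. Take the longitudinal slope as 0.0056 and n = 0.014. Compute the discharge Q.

For a circular section of diameter D = 1.7 m at depth y = 0.625 m, the central angle is θ = 2 arccos(1 − 2y/D) = 2.606 rad. Then A = (D²/8)(θ − sin θ) = 0.7569 m² and P = Dθ/2 = 2.215 m.
Hydraulic radius R = A/P = 0.7569/2.215 = 0.3417 m.
Manning's equation: Q = (1/n) A R^(2/3) S^(1/2) = (1/0.014) × 0.7569 × 0.3417^(2/3) × 0.0056^(1/2) = 1.98 m³/s.

Q = 1.98 m³/s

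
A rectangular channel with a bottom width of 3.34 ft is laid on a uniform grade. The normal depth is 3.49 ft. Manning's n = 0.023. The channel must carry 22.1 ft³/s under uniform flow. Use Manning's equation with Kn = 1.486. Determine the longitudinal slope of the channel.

S = 0.000732

Flow area A = b·y = 3.34 × 3.49 = 11.66 ft². Wetted perimeter P = b + 2y = 3.34 + 2×3.49 = 10.32 ft.
Hydraulic radius R = A/P = 11.66/10.32 = 1.13 ft.
From Manning's equation, S = [nQ / (1.486 A R^(2/3))]² = [0.023 × 22.1 / (1.486 × 11.66 × 1.13^(2/3))]² = 0.000732.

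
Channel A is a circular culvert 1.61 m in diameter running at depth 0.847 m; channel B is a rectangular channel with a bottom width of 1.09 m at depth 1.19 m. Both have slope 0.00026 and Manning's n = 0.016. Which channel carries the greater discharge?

channel B

Channel A: For a circular section of diameter D = 1.61 m at depth y = 0.847 m, the central angle is θ = 2 arccos(1 − 2y/D) = 3.246 rad. Then A = (D²/8)(θ − sin θ) = 1.086 m² and P = Dθ/2 = 2.613 m. Hydraulic radius R = A/P = 1.086/2.613 = 0.4154 m. Q_A = (1/0.016)·1.086·0.4154^(2/3)·√0.00026 = 0.6091 m³/s.
Channel B: Flow area A = b·y = 1.09 × 1.19 = 1.297 m². Wetted perimeter P = b + 2y = 1.09 + 2×1.19 = 3.47 m. Hydraulic radius R = A/P = 1.297/3.47 = 0.3738 m. Q_B = (1/0.016)·1.297·0.3738^(2/3)·√0.00026 = 0.6783 m³/s.
Q_A = 0.6091 m³/s vs Q_B = 0.6783 m³/s, so channel B carries more.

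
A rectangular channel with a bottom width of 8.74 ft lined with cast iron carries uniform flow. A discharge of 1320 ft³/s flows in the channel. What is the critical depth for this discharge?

For a rectangular channel, critical depth y_c = (q²/g)^(1/3) where q = Q/b = 1320/8.74 = 151 ft²/s.
So y_c = (151²/32.2)^(1/3) = 8.91 ft.

y_c = 8.91 ft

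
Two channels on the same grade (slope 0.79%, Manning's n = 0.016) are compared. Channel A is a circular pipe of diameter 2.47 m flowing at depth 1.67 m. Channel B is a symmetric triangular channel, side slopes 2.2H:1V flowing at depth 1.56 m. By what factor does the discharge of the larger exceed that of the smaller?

Channel A: For a circular section of diameter D = 2.47 m at depth y = 1.67 m, the central angle is θ = 2 arccos(1 − 2y/D) = 3.861 rad. Then A = (D²/8)(θ − sin θ) = 3.448 m² and P = Dθ/2 = 4.769 m. Hydraulic radius R = A/P = 3.448/4.769 = 0.7229 m. Q_A = (1/0.016)·3.448·0.7229^(2/3)·√0.0079 = 15.43 m³/s.
Channel B: For a triangular section with side slope z = 2.2: A = zy² = 2.2×1.56² = 5.354 m²; P = 2y√(1+z²) = 2×1.56×2.417 = 7.54 m. Hydraulic radius R = A/P = 5.354/7.54 = 0.7101 m. Q_B = (1/0.016)·5.354·0.7101^(2/3)·√0.0079 = 23.67 m³/s.
The larger discharge is 23.67 m³/s and the smaller is 15.43 m³/s; the ratio is 1.53.

1.53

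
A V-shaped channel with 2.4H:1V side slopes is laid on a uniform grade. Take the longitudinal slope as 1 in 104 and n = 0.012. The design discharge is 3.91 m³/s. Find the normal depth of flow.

Manning's equation rearranged: A R^(2/3) = nQ / (1·√S) = 0.012 × 3.91 / (√0.009615) = 0.4785.
At y = 0.765 m: A R^(2/3) = 0.7016 — high.
At y = 0.502 m: A R^(2/3) = 0.2282 — low.
At y = 0.663 m: A R^(2/3) = 0.4791 — ≈ 0.4785.

y_n = 0.663 m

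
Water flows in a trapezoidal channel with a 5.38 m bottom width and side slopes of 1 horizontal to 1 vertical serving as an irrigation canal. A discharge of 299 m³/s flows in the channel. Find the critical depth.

At critical depth, Q² T / (g A³) = 1, i.e. A³/T = Q²/g = 299²/9.81 = 9113.
At y = 6.19 m: A³/T = 20680 — high.
At y = 3.77 m: A³/T = 3177 — low.
At y = 5 m: A³/T = 9090 — close enough.

y_c = 5 m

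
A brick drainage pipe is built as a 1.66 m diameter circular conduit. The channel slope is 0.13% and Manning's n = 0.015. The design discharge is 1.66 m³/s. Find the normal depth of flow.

Manning's equation rearranged: A R^(2/3) = nQ / (1·√S) = 0.015 × 1.66 / (√0.0013) = 0.6906.
Trying y = 1.02 m: A R^(2/3) = 0.8387 — over.
Trying y = 0.901 m: A R^(2/3) = 0.6903 — matches.

y_n = 0.901 m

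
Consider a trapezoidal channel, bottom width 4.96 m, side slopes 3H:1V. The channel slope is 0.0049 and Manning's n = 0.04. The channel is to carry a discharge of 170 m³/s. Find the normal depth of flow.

Manning's equation rearranged: A R^(2/3) = nQ / (1·√S) = 0.04 × 170 / (√0.0049) = 97.14.
Trying y = 4.4 m: A R^(2/3) = 144.7 — over.
Trying y = 3.22 m: A R^(2/3) = 71.17 — short.
Trying y = 3.7 m: A R^(2/3) = 97.3 — ≈ 97.14.

y_n = 3.7 m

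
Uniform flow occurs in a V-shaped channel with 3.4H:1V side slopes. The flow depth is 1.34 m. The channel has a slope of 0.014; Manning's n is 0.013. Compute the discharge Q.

Q = 41.4 m³/s

For a triangular section with side slope z = 3.4: A = zy² = 3.4×1.34² = 6.105 m²; P = 2y√(1+z²) = 2×1.34×3.544 = 9.498 m.
Hydraulic radius R = A/P = 6.105/9.498 = 0.6428 m.
Manning's equation: Q = (1/n) A R^(2/3) S^(1/2) = (1/0.013) × 6.105 × 0.6428^(2/3) × 0.014^(1/2) = 41.4 m³/s.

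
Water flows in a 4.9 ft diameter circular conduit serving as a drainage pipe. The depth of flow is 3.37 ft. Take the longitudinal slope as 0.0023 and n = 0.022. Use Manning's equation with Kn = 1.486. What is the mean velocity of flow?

For a circular section of diameter D = 4.9 ft at depth y = 3.37 ft, the central angle is θ = 2 arccos(1 − 2y/D) = 3.911 rad. Then A = (D²/8)(θ − sin θ) = 13.83 ft² and P = Dθ/2 = 9.583 ft.
Hydraulic radius R = A/P = 13.83/9.583 = 1.443 ft.
From Manning's equation, V = (1.486/n) R^(2/3) S^(1/2) = (1.486/0.022) × 1.443^(2/3) × 0.0023^(1/2) = 4.14 ft/s.

V = 4.14 ft/s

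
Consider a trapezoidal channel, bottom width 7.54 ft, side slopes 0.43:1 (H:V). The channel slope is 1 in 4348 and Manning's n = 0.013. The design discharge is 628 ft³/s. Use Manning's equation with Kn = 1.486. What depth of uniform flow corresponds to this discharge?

y_n = 11.1 ft

Manning's equation rearranged: A R^(2/3) = nQ / (1.486·√S) = 0.013 × 628 / (1.486 × √0.00023) = 362.3.
Trying y = 13.2 ft: A R^(2/3) = 497 — too large.
Trying y = 8.14 ft: A R^(2/3) = 209.4 — too small.
Trying y = 11.1 ft: A R^(2/3) = 362 — close enough.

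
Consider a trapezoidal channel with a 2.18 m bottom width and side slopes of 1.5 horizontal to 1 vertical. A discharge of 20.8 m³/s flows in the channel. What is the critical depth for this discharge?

At critical depth, Q² T / (g A³) = 1, i.e. A³/T = Q²/g = 20.8²/9.81 = 44.1.
At y = 1.03 m: A³/T = 10.72 — too small.
At y = 1.7 m: A³/T = 71.42 — too large.
At y = 1.5 m: A³/T = 43.92 — matches.

y_c = 1.5 m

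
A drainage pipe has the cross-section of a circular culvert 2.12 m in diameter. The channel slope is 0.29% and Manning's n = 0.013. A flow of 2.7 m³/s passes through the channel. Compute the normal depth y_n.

Manning's equation rearranged: A R^(2/3) = nQ / (1·√S) = 0.013 × 2.7 / (√0.0029) = 0.6518.
At y = 0.605 m: A R^(2/3) = 0.4108 — too small.
At y = 0.848 m: A R^(2/3) = 0.779 — too large.
At y = 0.77 m: A R^(2/3) = 0.6516 — close enough.

y_n = 0.77 m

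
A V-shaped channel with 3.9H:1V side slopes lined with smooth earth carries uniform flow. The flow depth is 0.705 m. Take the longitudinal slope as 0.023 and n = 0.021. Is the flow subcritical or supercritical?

For a triangular section with side slope z = 3.9: A = zy² = 3.9×0.705² = 1.938 m²; P = 2y√(1+z²) = 2×0.705×4.026 = 5.677 m.
Hydraulic radius R = A/P = 1.938/5.677 = 0.3415 m.
V = (1/n) R^(2/3) √S = (1/0.021) × 0.3415^(2/3) × √0.023 = 3.528 m/s. Hydraulic depth D_h = A/T = 1.938/5.499 = 0.3525 m.
Froude number Fr = V/√(g·D_h) = 3.528/√(9.81×0.3525) = 1.9, which is greater than 1, so the flow is supercritical.

supercritical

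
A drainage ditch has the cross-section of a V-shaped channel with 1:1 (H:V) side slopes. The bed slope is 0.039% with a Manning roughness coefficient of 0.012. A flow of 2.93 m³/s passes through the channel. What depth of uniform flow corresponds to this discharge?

Manning's equation rearranged: A R^(2/3) = nQ / (1·√S) = 0.012 × 2.93 / (√0.00039) = 1.78.
Try y = 1.25 m: A R^(2/3) = 0.9066 — short.
Try y = 1.89 m: A R^(2/3) = 2.73 — over.
Try y = 1.61 m: A R^(2/3) = 1.78 — ≈ 1.78.

y_n = 1.61 m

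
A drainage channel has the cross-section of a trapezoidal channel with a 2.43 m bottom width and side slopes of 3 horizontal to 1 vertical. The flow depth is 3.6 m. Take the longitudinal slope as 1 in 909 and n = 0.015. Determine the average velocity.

With bottom width b = 2.43 m and side slope z = 3: A = (b + zy)y = (2.43 + 3×3.6)×3.6 = 47.63 m²; P = b + 2y√(1+z²) = 2.43 + 2×3.6×3.162 = 25.2 m.
Hydraulic radius R = A/P = 47.63/25.2 = 1.89 m.
From Manning's equation, V = (1/n) R^(2/3) S^(1/2) = (1/0.015) × 1.89^(2/3) × 0.0011^(1/2) = 3.38 m/s.

V = 3.38 m/s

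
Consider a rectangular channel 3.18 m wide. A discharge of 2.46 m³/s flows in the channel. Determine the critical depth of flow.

For a rectangular channel, critical depth y_c = (q²/g)^(1/3) where q = Q/b = 2.46/3.18 = 0.7736 m²/s.
So y_c = (0.7736²/9.81)^(1/3) = 0.394 m.

y_c = 0.394 m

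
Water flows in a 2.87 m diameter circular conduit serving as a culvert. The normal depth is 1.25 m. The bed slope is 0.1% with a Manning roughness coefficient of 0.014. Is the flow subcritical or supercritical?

subcritical

For a circular section of diameter D = 2.87 m at depth y = 1.25 m, the central angle is θ = 2 arccos(1 − 2y/D) = 2.883 rad. Then A = (D²/8)(θ − sin θ) = 2.705 m² and P = Dθ/2 = 4.137 m.
Hydraulic radius R = A/P = 2.705/4.137 = 0.6539 m.
V = (1/n) R^(2/3) √S = (1/0.014) × 0.6539^(2/3) × √0.001 = 1.702 m/s. Hydraulic depth D_h = A/T = 2.705/2.846 = 0.9505 m.
Froude number Fr = V/√(g·D_h) = 1.702/√(9.81×0.9505) = 0.557, which is less than 1, so the flow is subcritical.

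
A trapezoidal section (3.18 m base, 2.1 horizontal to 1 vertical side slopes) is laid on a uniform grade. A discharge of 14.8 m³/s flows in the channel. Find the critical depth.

y_c = 1.03 m

At critical depth, Q² T / (g A³) = 1, i.e. A³/T = Q²/g = 14.8²/9.81 = 22.33.
At y = 0.824 m: A³/T = 9.975 — low.
At y = 1.29 m: A³/T = 50.99 — high.
At y = 1.03 m: A³/T = 22.21 — matches.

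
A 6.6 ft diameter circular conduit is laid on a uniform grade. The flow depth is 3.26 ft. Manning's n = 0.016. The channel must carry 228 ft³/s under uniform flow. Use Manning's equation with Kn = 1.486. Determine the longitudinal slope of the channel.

S = 0.011

For a circular section of diameter D = 6.6 ft at depth y = 3.26 ft, the central angle is θ = 2 arccos(1 − 2y/D) = 3.117 rad. Then A = (D²/8)(θ − sin θ) = 16.84 ft² and P = Dθ/2 = 10.29 ft.
Hydraulic radius R = A/P = 16.84/10.29 = 1.637 ft.
From Manning's equation, S = [nQ / (1.486 A R^(2/3))]² = [0.016 × 228 / (1.486 × 16.84 × 1.637^(2/3))]² = 0.011.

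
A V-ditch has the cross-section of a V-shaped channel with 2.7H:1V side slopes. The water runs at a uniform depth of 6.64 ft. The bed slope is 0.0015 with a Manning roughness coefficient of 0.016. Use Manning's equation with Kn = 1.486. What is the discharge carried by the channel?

For a triangular section with side slope z = 2.7: A = zy² = 2.7×6.64² = 119 ft²; P = 2y√(1+z²) = 2×6.64×2.879 = 38.24 ft.
Hydraulic radius R = A/P = 119/38.24 = 3.113 ft.
Manning's equation: Q = (1.486/n) A R^(2/3) S^(1/2) = (1.486/0.016) × 119 × 3.113^(2/3) × 0.0015^(1/2) = 913 ft³/s.

Q = 913 ft³/s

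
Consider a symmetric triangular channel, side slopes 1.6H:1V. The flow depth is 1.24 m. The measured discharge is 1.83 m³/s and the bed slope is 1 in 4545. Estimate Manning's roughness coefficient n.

n = 0.013

For a triangular section with side slope z = 1.6: A = zy² = 1.6×1.24² = 2.46 m²; P = 2y√(1+z²) = 2×1.24×1.887 = 4.679 m.
Hydraulic radius R = A/P = 2.46/4.679 = 0.5258 m.
Rearranging Manning's equation: n = (1/Q) A R^(2/3) S^(1/2) = (1/1.83) × 2.46 × 0.5258^(2/3) × √0.00022 = 0.013.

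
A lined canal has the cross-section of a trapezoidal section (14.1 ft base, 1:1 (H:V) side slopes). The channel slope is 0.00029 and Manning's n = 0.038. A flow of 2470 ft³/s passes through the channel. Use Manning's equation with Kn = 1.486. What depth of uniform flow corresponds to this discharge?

y_n = 21.8 ft

Manning's equation rearranged: A R^(2/3) = nQ / (1.486·√S) = 0.038 × 2470 / (1.486 × √0.00029) = 3709.
Trying y = 24 ft: A R^(2/3) = 4565 — high.
Trying y = 18.7 ft: A R^(2/3) = 2684 — low.
Trying y = 21.8 ft: A R^(2/3) = 3712 — ≈ 3709.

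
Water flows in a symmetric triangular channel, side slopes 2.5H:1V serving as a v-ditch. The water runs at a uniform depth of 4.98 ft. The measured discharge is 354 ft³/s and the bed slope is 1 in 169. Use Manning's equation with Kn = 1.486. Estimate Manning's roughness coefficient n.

For a triangular section with side slope z = 2.5: A = zy² = 2.5×4.98² = 62 ft²; P = 2y√(1+z²) = 2×4.98×2.693 = 26.82 ft.
Hydraulic radius R = A/P = 62/26.82 = 2.312 ft.
Rearranging Manning's equation: n = (1.486/Q) A R^(2/3) S^(1/2) = (1.486/354) × 62 × 2.312^(2/3) × √0.005917 = 0.035.

n = 0.035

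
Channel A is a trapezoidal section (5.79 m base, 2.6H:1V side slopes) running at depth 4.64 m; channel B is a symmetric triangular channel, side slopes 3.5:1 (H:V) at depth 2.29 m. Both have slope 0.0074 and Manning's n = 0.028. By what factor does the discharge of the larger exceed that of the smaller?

Channel A: With bottom width b = 5.79 m and side slope z = 2.6: A = (b + zy)y = (5.79 + 2.6×4.64)×4.64 = 82.84 m²; P = b + 2y√(1+z²) = 5.79 + 2×4.64×2.786 = 31.64 m. Hydraulic radius R = A/P = 82.84/31.64 = 2.618 m. Q_A = (1/0.028)·82.84·2.618^(2/3)·√0.0074 = 483.5 m³/s.
Channel B: For a triangular section with side slope z = 3.5: A = zy² = 3.5×2.29² = 18.35 m²; P = 2y√(1+z²) = 2×2.29×3.64 = 16.67 m. Hydraulic radius R = A/P = 18.35/16.67 = 1.101 m. Q_B = (1/0.028)·18.35·1.101^(2/3)·√0.0074 = 60.12 m³/s.
The larger discharge is 483.5 m³/s and the smaller is 60.12 m³/s; the ratio is 8.04.

8.04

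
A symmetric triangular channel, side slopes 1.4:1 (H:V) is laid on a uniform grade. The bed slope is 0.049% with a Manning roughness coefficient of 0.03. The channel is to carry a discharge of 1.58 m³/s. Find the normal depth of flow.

Manning's equation rearranged: A R^(2/3) = nQ / (1·√S) = 0.03 × 1.58 / (√0.00049) = 2.141.
At y = 1.81 m: A R^(2/3) = 3.74 — high.
At y = 1.47 m: A R^(2/3) = 2.148 — matches.

y_n = 1.47 m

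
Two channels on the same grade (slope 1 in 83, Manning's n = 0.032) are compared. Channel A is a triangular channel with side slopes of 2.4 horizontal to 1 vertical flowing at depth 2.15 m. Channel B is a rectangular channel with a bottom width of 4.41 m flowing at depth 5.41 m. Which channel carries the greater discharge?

channel B

Channel A: For a triangular section with side slope z = 2.4: A = zy² = 2.4×2.15² = 11.09 m²; P = 2y√(1+z²) = 2×2.15×2.6 = 11.18 m. Hydraulic radius R = A/P = 11.09/11.18 = 0.9923 m. Q_A = (1/0.032)·11.09·0.9923^(2/3)·√0.01205 = 37.86 m³/s.
Channel B: Flow area A = b·y = 4.41 × 5.41 = 23.86 m². Wetted perimeter P = b + 2y = 4.41 + 2×5.41 = 15.23 m. Hydraulic radius R = A/P = 23.86/15.23 = 1.567 m. Q_B = (1/0.032)·23.86·1.567^(2/3)·√0.01205 = 110.4 m³/s.
Q_A = 37.86 m³/s vs Q_B = 110.4 m³/s, so channel B carries more.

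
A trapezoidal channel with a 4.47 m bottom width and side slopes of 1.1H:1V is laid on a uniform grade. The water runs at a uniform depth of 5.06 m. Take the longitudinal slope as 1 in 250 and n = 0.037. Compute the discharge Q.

Q = 164 m³/s

With bottom width b = 4.47 m and side slope z = 1.1: A = (b + zy)y = (4.47 + 1.1×5.06)×5.06 = 50.78 m²; P = b + 2y√(1+z²) = 4.47 + 2×5.06×1.487 = 19.51 m.
Hydraulic radius R = A/P = 50.78/19.51 = 2.602 m.
Manning's equation: Q = (1/n) A R^(2/3) S^(1/2) = (1/0.037) × 50.78 × 2.602^(2/3) × 0.004^(1/2) = 164 m³/s.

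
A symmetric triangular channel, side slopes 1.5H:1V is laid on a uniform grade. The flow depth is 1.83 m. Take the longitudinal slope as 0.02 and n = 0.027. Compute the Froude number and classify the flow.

supercritical

For a triangular section with side slope z = 1.5: A = zy² = 1.5×1.83² = 5.023 m²; P = 2y√(1+z²) = 2×1.83×1.803 = 6.598 m.
Hydraulic radius R = A/P = 5.023/6.598 = 0.7613 m.
V = (1/n) R^(2/3) √S = (1/0.027) × 0.7613^(2/3) × √0.02 = 4.367 m/s. Hydraulic depth D_h = A/T = 5.023/5.49 = 0.915 m.
Froude number Fr = V/√(g·D_h) = 4.367/√(9.81×0.915) = 1.46, which is greater than 1, so the flow is supercritical.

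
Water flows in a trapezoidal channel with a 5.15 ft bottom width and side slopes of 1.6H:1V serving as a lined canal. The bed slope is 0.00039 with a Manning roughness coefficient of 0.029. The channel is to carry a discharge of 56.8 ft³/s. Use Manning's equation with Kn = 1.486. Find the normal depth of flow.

Manning's equation rearranged: A R^(2/3) = nQ / (1.486·√S) = 0.029 × 56.8 / (1.486 × √0.00039) = 56.13.
At y = 2.91 ft: A R^(2/3) = 41.74 — short.
At y = 4.15 ft: A R^(2/3) = 86.51 — over.
At y = 3.37 ft: A R^(2/3) = 56.18 — close enough.

y_n = 3.37 ft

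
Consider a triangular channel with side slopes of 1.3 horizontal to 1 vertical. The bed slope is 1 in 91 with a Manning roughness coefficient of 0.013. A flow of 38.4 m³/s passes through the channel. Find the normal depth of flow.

Manning's equation rearranged: A R^(2/3) = nQ / (1·√S) = 0.013 × 38.4 / (√0.01099) = 4.762.
Trying y = 1.51 m: A R^(2/3) = 2.105 — short.
Trying y = 2.05 m: A R^(2/3) = 4.757 — ≈ 4.762.

y_n = 2.05 m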